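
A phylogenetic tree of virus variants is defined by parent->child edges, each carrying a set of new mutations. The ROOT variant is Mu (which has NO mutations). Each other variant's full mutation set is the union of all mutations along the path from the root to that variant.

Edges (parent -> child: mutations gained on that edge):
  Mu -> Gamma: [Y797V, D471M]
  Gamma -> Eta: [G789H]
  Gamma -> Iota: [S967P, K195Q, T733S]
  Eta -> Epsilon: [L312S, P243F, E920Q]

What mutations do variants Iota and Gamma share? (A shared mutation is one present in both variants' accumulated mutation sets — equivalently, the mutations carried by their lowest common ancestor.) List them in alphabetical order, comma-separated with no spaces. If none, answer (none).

Answer: D471M,Y797V

Derivation:
Accumulating mutations along path to Iota:
  At Mu: gained [] -> total []
  At Gamma: gained ['Y797V', 'D471M'] -> total ['D471M', 'Y797V']
  At Iota: gained ['S967P', 'K195Q', 'T733S'] -> total ['D471M', 'K195Q', 'S967P', 'T733S', 'Y797V']
Mutations(Iota) = ['D471M', 'K195Q', 'S967P', 'T733S', 'Y797V']
Accumulating mutations along path to Gamma:
  At Mu: gained [] -> total []
  At Gamma: gained ['Y797V', 'D471M'] -> total ['D471M', 'Y797V']
Mutations(Gamma) = ['D471M', 'Y797V']
Intersection: ['D471M', 'K195Q', 'S967P', 'T733S', 'Y797V'] ∩ ['D471M', 'Y797V'] = ['D471M', 'Y797V']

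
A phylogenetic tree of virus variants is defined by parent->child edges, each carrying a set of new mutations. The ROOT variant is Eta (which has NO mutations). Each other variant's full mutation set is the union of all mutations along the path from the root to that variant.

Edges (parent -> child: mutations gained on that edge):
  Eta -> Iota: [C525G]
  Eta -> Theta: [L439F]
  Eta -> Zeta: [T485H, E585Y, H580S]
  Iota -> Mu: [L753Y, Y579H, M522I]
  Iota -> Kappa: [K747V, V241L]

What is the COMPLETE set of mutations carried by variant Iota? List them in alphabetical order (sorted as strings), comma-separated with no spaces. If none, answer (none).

At Eta: gained [] -> total []
At Iota: gained ['C525G'] -> total ['C525G']

Answer: C525G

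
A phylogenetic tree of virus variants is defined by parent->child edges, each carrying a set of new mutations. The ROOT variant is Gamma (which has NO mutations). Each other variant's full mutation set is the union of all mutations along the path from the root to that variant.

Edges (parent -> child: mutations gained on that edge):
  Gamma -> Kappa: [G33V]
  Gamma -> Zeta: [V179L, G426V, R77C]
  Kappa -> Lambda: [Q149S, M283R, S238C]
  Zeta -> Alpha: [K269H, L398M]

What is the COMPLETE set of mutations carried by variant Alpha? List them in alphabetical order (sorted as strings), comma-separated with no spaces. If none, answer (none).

At Gamma: gained [] -> total []
At Zeta: gained ['V179L', 'G426V', 'R77C'] -> total ['G426V', 'R77C', 'V179L']
At Alpha: gained ['K269H', 'L398M'] -> total ['G426V', 'K269H', 'L398M', 'R77C', 'V179L']

Answer: G426V,K269H,L398M,R77C,V179L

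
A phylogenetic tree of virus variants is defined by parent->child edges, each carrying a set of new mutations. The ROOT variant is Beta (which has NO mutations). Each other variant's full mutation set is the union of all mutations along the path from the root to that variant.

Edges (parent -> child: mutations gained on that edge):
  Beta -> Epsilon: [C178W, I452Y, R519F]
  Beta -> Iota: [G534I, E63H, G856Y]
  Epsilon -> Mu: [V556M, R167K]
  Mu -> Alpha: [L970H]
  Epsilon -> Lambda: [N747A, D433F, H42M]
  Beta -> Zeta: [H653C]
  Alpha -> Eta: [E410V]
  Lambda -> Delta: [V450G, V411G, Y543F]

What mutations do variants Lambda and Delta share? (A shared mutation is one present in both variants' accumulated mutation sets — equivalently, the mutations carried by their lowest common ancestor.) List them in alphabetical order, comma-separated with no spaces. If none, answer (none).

Answer: C178W,D433F,H42M,I452Y,N747A,R519F

Derivation:
Accumulating mutations along path to Lambda:
  At Beta: gained [] -> total []
  At Epsilon: gained ['C178W', 'I452Y', 'R519F'] -> total ['C178W', 'I452Y', 'R519F']
  At Lambda: gained ['N747A', 'D433F', 'H42M'] -> total ['C178W', 'D433F', 'H42M', 'I452Y', 'N747A', 'R519F']
Mutations(Lambda) = ['C178W', 'D433F', 'H42M', 'I452Y', 'N747A', 'R519F']
Accumulating mutations along path to Delta:
  At Beta: gained [] -> total []
  At Epsilon: gained ['C178W', 'I452Y', 'R519F'] -> total ['C178W', 'I452Y', 'R519F']
  At Lambda: gained ['N747A', 'D433F', 'H42M'] -> total ['C178W', 'D433F', 'H42M', 'I452Y', 'N747A', 'R519F']
  At Delta: gained ['V450G', 'V411G', 'Y543F'] -> total ['C178W', 'D433F', 'H42M', 'I452Y', 'N747A', 'R519F', 'V411G', 'V450G', 'Y543F']
Mutations(Delta) = ['C178W', 'D433F', 'H42M', 'I452Y', 'N747A', 'R519F', 'V411G', 'V450G', 'Y543F']
Intersection: ['C178W', 'D433F', 'H42M', 'I452Y', 'N747A', 'R519F'] ∩ ['C178W', 'D433F', 'H42M', 'I452Y', 'N747A', 'R519F', 'V411G', 'V450G', 'Y543F'] = ['C178W', 'D433F', 'H42M', 'I452Y', 'N747A', 'R519F']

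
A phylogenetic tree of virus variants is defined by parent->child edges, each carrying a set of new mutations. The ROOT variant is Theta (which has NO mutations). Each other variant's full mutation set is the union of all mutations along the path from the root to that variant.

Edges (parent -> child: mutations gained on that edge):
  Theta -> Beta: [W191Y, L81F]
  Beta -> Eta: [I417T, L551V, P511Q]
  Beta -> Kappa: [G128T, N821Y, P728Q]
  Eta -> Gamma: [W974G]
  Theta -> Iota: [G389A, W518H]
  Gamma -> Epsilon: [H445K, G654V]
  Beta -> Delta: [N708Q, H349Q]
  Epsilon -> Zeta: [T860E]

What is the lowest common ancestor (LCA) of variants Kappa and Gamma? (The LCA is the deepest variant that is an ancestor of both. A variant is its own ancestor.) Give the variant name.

Answer: Beta

Derivation:
Path from root to Kappa: Theta -> Beta -> Kappa
  ancestors of Kappa: {Theta, Beta, Kappa}
Path from root to Gamma: Theta -> Beta -> Eta -> Gamma
  ancestors of Gamma: {Theta, Beta, Eta, Gamma}
Common ancestors: {Theta, Beta}
Walk up from Gamma: Gamma (not in ancestors of Kappa), Eta (not in ancestors of Kappa), Beta (in ancestors of Kappa), Theta (in ancestors of Kappa)
Deepest common ancestor (LCA) = Beta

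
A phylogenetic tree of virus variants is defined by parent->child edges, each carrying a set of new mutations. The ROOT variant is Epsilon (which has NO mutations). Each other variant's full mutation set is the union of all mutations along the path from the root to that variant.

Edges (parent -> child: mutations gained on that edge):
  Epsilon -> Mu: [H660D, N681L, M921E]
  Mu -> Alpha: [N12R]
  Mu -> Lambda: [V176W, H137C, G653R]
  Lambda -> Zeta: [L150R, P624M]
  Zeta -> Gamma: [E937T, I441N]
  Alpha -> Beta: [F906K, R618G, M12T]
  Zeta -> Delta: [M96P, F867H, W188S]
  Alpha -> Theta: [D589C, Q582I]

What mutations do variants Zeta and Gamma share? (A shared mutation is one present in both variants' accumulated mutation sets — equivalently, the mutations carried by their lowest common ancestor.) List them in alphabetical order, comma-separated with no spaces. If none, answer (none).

Answer: G653R,H137C,H660D,L150R,M921E,N681L,P624M,V176W

Derivation:
Accumulating mutations along path to Zeta:
  At Epsilon: gained [] -> total []
  At Mu: gained ['H660D', 'N681L', 'M921E'] -> total ['H660D', 'M921E', 'N681L']
  At Lambda: gained ['V176W', 'H137C', 'G653R'] -> total ['G653R', 'H137C', 'H660D', 'M921E', 'N681L', 'V176W']
  At Zeta: gained ['L150R', 'P624M'] -> total ['G653R', 'H137C', 'H660D', 'L150R', 'M921E', 'N681L', 'P624M', 'V176W']
Mutations(Zeta) = ['G653R', 'H137C', 'H660D', 'L150R', 'M921E', 'N681L', 'P624M', 'V176W']
Accumulating mutations along path to Gamma:
  At Epsilon: gained [] -> total []
  At Mu: gained ['H660D', 'N681L', 'M921E'] -> total ['H660D', 'M921E', 'N681L']
  At Lambda: gained ['V176W', 'H137C', 'G653R'] -> total ['G653R', 'H137C', 'H660D', 'M921E', 'N681L', 'V176W']
  At Zeta: gained ['L150R', 'P624M'] -> total ['G653R', 'H137C', 'H660D', 'L150R', 'M921E', 'N681L', 'P624M', 'V176W']
  At Gamma: gained ['E937T', 'I441N'] -> total ['E937T', 'G653R', 'H137C', 'H660D', 'I441N', 'L150R', 'M921E', 'N681L', 'P624M', 'V176W']
Mutations(Gamma) = ['E937T', 'G653R', 'H137C', 'H660D', 'I441N', 'L150R', 'M921E', 'N681L', 'P624M', 'V176W']
Intersection: ['G653R', 'H137C', 'H660D', 'L150R', 'M921E', 'N681L', 'P624M', 'V176W'] ∩ ['E937T', 'G653R', 'H137C', 'H660D', 'I441N', 'L150R', 'M921E', 'N681L', 'P624M', 'V176W'] = ['G653R', 'H137C', 'H660D', 'L150R', 'M921E', 'N681L', 'P624M', 'V176W']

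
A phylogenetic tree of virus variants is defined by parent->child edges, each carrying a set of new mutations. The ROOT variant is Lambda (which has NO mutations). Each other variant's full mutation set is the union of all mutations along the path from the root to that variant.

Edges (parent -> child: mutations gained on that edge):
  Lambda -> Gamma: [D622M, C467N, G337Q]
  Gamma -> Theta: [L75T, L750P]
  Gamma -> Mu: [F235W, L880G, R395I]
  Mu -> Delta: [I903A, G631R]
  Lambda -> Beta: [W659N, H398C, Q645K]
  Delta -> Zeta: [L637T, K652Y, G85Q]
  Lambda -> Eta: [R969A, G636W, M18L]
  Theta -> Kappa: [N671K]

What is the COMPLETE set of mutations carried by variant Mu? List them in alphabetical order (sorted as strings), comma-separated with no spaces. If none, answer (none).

Answer: C467N,D622M,F235W,G337Q,L880G,R395I

Derivation:
At Lambda: gained [] -> total []
At Gamma: gained ['D622M', 'C467N', 'G337Q'] -> total ['C467N', 'D622M', 'G337Q']
At Mu: gained ['F235W', 'L880G', 'R395I'] -> total ['C467N', 'D622M', 'F235W', 'G337Q', 'L880G', 'R395I']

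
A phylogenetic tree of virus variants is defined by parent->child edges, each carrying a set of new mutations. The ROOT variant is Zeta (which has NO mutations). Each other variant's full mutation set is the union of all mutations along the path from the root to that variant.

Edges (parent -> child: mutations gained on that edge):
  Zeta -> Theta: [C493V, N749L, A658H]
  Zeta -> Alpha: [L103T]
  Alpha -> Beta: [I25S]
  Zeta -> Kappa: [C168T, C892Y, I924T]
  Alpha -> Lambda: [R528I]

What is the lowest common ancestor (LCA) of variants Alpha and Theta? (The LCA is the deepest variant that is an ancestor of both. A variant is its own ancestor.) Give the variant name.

Path from root to Alpha: Zeta -> Alpha
  ancestors of Alpha: {Zeta, Alpha}
Path from root to Theta: Zeta -> Theta
  ancestors of Theta: {Zeta, Theta}
Common ancestors: {Zeta}
Walk up from Theta: Theta (not in ancestors of Alpha), Zeta (in ancestors of Alpha)
Deepest common ancestor (LCA) = Zeta

Answer: Zeta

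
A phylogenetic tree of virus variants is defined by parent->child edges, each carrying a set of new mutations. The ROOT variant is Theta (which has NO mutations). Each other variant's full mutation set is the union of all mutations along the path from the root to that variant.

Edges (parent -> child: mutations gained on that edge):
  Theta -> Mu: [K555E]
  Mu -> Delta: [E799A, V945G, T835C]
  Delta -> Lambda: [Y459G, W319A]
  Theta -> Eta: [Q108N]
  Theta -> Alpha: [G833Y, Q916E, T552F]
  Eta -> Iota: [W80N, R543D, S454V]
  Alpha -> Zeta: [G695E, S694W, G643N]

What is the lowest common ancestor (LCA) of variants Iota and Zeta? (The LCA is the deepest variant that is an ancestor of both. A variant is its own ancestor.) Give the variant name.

Answer: Theta

Derivation:
Path from root to Iota: Theta -> Eta -> Iota
  ancestors of Iota: {Theta, Eta, Iota}
Path from root to Zeta: Theta -> Alpha -> Zeta
  ancestors of Zeta: {Theta, Alpha, Zeta}
Common ancestors: {Theta}
Walk up from Zeta: Zeta (not in ancestors of Iota), Alpha (not in ancestors of Iota), Theta (in ancestors of Iota)
Deepest common ancestor (LCA) = Theta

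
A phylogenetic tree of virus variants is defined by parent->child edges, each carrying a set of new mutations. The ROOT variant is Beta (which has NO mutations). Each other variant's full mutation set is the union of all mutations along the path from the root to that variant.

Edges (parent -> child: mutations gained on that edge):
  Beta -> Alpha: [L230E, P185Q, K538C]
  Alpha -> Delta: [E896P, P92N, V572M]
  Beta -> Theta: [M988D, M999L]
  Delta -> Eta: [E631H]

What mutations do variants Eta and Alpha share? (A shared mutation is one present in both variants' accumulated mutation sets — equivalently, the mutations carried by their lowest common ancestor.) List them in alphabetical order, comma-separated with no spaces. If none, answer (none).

Answer: K538C,L230E,P185Q

Derivation:
Accumulating mutations along path to Eta:
  At Beta: gained [] -> total []
  At Alpha: gained ['L230E', 'P185Q', 'K538C'] -> total ['K538C', 'L230E', 'P185Q']
  At Delta: gained ['E896P', 'P92N', 'V572M'] -> total ['E896P', 'K538C', 'L230E', 'P185Q', 'P92N', 'V572M']
  At Eta: gained ['E631H'] -> total ['E631H', 'E896P', 'K538C', 'L230E', 'P185Q', 'P92N', 'V572M']
Mutations(Eta) = ['E631H', 'E896P', 'K538C', 'L230E', 'P185Q', 'P92N', 'V572M']
Accumulating mutations along path to Alpha:
  At Beta: gained [] -> total []
  At Alpha: gained ['L230E', 'P185Q', 'K538C'] -> total ['K538C', 'L230E', 'P185Q']
Mutations(Alpha) = ['K538C', 'L230E', 'P185Q']
Intersection: ['E631H', 'E896P', 'K538C', 'L230E', 'P185Q', 'P92N', 'V572M'] ∩ ['K538C', 'L230E', 'P185Q'] = ['K538C', 'L230E', 'P185Q']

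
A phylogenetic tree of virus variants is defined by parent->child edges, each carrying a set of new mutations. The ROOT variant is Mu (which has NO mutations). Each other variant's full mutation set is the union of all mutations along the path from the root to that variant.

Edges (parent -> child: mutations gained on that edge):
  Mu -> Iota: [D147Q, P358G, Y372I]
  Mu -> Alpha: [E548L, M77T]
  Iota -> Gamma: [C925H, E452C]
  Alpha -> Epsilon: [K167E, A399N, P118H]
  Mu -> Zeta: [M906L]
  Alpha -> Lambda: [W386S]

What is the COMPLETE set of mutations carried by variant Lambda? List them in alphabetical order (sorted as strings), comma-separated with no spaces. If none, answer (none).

At Mu: gained [] -> total []
At Alpha: gained ['E548L', 'M77T'] -> total ['E548L', 'M77T']
At Lambda: gained ['W386S'] -> total ['E548L', 'M77T', 'W386S']

Answer: E548L,M77T,W386S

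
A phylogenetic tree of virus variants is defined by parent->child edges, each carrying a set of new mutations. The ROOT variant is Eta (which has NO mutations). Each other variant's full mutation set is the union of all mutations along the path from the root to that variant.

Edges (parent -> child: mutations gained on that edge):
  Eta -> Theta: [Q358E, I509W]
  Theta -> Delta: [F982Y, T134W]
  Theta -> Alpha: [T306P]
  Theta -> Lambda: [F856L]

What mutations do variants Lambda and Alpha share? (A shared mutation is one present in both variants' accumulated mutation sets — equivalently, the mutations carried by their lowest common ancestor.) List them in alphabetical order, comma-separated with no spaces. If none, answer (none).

Answer: I509W,Q358E

Derivation:
Accumulating mutations along path to Lambda:
  At Eta: gained [] -> total []
  At Theta: gained ['Q358E', 'I509W'] -> total ['I509W', 'Q358E']
  At Lambda: gained ['F856L'] -> total ['F856L', 'I509W', 'Q358E']
Mutations(Lambda) = ['F856L', 'I509W', 'Q358E']
Accumulating mutations along path to Alpha:
  At Eta: gained [] -> total []
  At Theta: gained ['Q358E', 'I509W'] -> total ['I509W', 'Q358E']
  At Alpha: gained ['T306P'] -> total ['I509W', 'Q358E', 'T306P']
Mutations(Alpha) = ['I509W', 'Q358E', 'T306P']
Intersection: ['F856L', 'I509W', 'Q358E'] ∩ ['I509W', 'Q358E', 'T306P'] = ['I509W', 'Q358E']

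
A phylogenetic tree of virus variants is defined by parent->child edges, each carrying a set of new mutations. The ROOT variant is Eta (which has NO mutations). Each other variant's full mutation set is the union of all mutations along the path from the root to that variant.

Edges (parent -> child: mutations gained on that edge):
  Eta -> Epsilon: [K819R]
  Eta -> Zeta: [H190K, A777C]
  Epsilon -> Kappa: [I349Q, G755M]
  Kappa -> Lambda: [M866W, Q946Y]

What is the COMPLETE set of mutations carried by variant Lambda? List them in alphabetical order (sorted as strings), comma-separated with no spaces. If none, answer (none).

At Eta: gained [] -> total []
At Epsilon: gained ['K819R'] -> total ['K819R']
At Kappa: gained ['I349Q', 'G755M'] -> total ['G755M', 'I349Q', 'K819R']
At Lambda: gained ['M866W', 'Q946Y'] -> total ['G755M', 'I349Q', 'K819R', 'M866W', 'Q946Y']

Answer: G755M,I349Q,K819R,M866W,Q946Y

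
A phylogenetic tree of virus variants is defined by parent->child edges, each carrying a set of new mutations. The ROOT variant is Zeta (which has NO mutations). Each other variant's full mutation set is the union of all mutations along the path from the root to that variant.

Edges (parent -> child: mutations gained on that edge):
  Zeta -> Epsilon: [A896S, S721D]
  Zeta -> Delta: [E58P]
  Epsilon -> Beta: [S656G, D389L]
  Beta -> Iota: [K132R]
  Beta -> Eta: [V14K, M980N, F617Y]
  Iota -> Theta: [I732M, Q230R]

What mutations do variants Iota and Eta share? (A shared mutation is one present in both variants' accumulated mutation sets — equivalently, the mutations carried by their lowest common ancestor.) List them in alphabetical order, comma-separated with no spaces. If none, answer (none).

Answer: A896S,D389L,S656G,S721D

Derivation:
Accumulating mutations along path to Iota:
  At Zeta: gained [] -> total []
  At Epsilon: gained ['A896S', 'S721D'] -> total ['A896S', 'S721D']
  At Beta: gained ['S656G', 'D389L'] -> total ['A896S', 'D389L', 'S656G', 'S721D']
  At Iota: gained ['K132R'] -> total ['A896S', 'D389L', 'K132R', 'S656G', 'S721D']
Mutations(Iota) = ['A896S', 'D389L', 'K132R', 'S656G', 'S721D']
Accumulating mutations along path to Eta:
  At Zeta: gained [] -> total []
  At Epsilon: gained ['A896S', 'S721D'] -> total ['A896S', 'S721D']
  At Beta: gained ['S656G', 'D389L'] -> total ['A896S', 'D389L', 'S656G', 'S721D']
  At Eta: gained ['V14K', 'M980N', 'F617Y'] -> total ['A896S', 'D389L', 'F617Y', 'M980N', 'S656G', 'S721D', 'V14K']
Mutations(Eta) = ['A896S', 'D389L', 'F617Y', 'M980N', 'S656G', 'S721D', 'V14K']
Intersection: ['A896S', 'D389L', 'K132R', 'S656G', 'S721D'] ∩ ['A896S', 'D389L', 'F617Y', 'M980N', 'S656G', 'S721D', 'V14K'] = ['A896S', 'D389L', 'S656G', 'S721D']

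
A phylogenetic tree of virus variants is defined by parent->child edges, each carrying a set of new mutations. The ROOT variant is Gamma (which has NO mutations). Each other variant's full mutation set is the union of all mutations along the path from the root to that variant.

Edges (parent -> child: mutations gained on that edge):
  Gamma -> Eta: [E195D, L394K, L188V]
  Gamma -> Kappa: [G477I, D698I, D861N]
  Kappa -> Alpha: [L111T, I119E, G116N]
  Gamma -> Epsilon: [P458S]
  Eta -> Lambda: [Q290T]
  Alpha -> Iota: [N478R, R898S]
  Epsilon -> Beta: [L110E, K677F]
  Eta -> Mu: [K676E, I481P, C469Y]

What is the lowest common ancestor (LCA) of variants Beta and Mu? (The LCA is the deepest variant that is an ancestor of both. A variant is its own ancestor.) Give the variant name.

Answer: Gamma

Derivation:
Path from root to Beta: Gamma -> Epsilon -> Beta
  ancestors of Beta: {Gamma, Epsilon, Beta}
Path from root to Mu: Gamma -> Eta -> Mu
  ancestors of Mu: {Gamma, Eta, Mu}
Common ancestors: {Gamma}
Walk up from Mu: Mu (not in ancestors of Beta), Eta (not in ancestors of Beta), Gamma (in ancestors of Beta)
Deepest common ancestor (LCA) = Gamma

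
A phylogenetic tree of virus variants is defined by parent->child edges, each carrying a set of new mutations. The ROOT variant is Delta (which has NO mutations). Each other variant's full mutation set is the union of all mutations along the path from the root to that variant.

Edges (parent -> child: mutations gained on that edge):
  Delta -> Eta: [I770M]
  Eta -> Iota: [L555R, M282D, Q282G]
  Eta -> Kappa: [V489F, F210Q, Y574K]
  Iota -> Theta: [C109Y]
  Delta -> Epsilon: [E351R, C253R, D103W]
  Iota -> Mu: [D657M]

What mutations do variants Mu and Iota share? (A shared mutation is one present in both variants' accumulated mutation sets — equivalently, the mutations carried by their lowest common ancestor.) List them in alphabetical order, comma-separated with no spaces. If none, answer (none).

Answer: I770M,L555R,M282D,Q282G

Derivation:
Accumulating mutations along path to Mu:
  At Delta: gained [] -> total []
  At Eta: gained ['I770M'] -> total ['I770M']
  At Iota: gained ['L555R', 'M282D', 'Q282G'] -> total ['I770M', 'L555R', 'M282D', 'Q282G']
  At Mu: gained ['D657M'] -> total ['D657M', 'I770M', 'L555R', 'M282D', 'Q282G']
Mutations(Mu) = ['D657M', 'I770M', 'L555R', 'M282D', 'Q282G']
Accumulating mutations along path to Iota:
  At Delta: gained [] -> total []
  At Eta: gained ['I770M'] -> total ['I770M']
  At Iota: gained ['L555R', 'M282D', 'Q282G'] -> total ['I770M', 'L555R', 'M282D', 'Q282G']
Mutations(Iota) = ['I770M', 'L555R', 'M282D', 'Q282G']
Intersection: ['D657M', 'I770M', 'L555R', 'M282D', 'Q282G'] ∩ ['I770M', 'L555R', 'M282D', 'Q282G'] = ['I770M', 'L555R', 'M282D', 'Q282G']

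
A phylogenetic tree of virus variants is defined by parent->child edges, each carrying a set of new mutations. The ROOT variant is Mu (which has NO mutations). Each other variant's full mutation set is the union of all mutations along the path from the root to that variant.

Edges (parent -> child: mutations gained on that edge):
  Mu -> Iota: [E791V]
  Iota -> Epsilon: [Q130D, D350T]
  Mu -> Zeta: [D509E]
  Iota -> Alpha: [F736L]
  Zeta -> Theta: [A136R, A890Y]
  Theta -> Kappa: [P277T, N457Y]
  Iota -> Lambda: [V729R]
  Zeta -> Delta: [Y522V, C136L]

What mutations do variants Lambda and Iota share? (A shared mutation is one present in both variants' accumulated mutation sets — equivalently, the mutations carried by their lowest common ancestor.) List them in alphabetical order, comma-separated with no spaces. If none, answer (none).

Answer: E791V

Derivation:
Accumulating mutations along path to Lambda:
  At Mu: gained [] -> total []
  At Iota: gained ['E791V'] -> total ['E791V']
  At Lambda: gained ['V729R'] -> total ['E791V', 'V729R']
Mutations(Lambda) = ['E791V', 'V729R']
Accumulating mutations along path to Iota:
  At Mu: gained [] -> total []
  At Iota: gained ['E791V'] -> total ['E791V']
Mutations(Iota) = ['E791V']
Intersection: ['E791V', 'V729R'] ∩ ['E791V'] = ['E791V']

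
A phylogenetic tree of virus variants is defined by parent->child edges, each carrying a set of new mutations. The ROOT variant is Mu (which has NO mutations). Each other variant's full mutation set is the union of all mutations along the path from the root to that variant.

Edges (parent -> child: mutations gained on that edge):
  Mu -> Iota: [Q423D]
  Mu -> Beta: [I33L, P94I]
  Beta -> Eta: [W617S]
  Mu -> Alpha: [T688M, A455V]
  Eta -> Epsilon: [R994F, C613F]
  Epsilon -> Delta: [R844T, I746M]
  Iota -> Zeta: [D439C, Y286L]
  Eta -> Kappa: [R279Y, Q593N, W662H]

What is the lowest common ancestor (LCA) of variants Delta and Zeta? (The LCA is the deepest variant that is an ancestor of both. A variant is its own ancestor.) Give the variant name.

Path from root to Delta: Mu -> Beta -> Eta -> Epsilon -> Delta
  ancestors of Delta: {Mu, Beta, Eta, Epsilon, Delta}
Path from root to Zeta: Mu -> Iota -> Zeta
  ancestors of Zeta: {Mu, Iota, Zeta}
Common ancestors: {Mu}
Walk up from Zeta: Zeta (not in ancestors of Delta), Iota (not in ancestors of Delta), Mu (in ancestors of Delta)
Deepest common ancestor (LCA) = Mu

Answer: Mu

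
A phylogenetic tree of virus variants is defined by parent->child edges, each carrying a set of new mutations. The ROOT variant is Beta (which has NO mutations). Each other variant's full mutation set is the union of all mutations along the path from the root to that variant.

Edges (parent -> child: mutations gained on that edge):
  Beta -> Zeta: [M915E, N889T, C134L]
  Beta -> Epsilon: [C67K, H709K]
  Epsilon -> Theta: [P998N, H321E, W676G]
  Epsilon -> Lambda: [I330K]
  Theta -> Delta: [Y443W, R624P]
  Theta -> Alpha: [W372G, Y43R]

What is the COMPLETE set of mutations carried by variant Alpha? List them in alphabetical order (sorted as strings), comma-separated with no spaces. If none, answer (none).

At Beta: gained [] -> total []
At Epsilon: gained ['C67K', 'H709K'] -> total ['C67K', 'H709K']
At Theta: gained ['P998N', 'H321E', 'W676G'] -> total ['C67K', 'H321E', 'H709K', 'P998N', 'W676G']
At Alpha: gained ['W372G', 'Y43R'] -> total ['C67K', 'H321E', 'H709K', 'P998N', 'W372G', 'W676G', 'Y43R']

Answer: C67K,H321E,H709K,P998N,W372G,W676G,Y43R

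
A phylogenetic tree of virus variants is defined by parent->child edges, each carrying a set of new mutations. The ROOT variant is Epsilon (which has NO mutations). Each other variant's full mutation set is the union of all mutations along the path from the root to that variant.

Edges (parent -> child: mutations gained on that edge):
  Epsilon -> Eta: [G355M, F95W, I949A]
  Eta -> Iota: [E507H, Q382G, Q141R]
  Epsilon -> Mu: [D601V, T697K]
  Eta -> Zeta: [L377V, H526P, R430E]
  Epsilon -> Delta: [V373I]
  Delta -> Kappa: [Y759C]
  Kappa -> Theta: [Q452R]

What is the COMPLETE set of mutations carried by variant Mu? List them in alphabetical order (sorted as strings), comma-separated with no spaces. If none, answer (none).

Answer: D601V,T697K

Derivation:
At Epsilon: gained [] -> total []
At Mu: gained ['D601V', 'T697K'] -> total ['D601V', 'T697K']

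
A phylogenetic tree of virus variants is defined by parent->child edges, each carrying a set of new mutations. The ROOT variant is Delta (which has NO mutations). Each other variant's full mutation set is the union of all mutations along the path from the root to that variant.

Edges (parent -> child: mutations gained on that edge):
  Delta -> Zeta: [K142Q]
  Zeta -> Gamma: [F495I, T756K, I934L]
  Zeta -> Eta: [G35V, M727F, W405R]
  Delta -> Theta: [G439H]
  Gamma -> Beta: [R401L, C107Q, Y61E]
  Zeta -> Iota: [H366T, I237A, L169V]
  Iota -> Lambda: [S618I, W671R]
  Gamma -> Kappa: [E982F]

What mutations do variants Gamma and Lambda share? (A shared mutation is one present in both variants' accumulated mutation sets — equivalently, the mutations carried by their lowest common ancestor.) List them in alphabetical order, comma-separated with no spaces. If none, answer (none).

Accumulating mutations along path to Gamma:
  At Delta: gained [] -> total []
  At Zeta: gained ['K142Q'] -> total ['K142Q']
  At Gamma: gained ['F495I', 'T756K', 'I934L'] -> total ['F495I', 'I934L', 'K142Q', 'T756K']
Mutations(Gamma) = ['F495I', 'I934L', 'K142Q', 'T756K']
Accumulating mutations along path to Lambda:
  At Delta: gained [] -> total []
  At Zeta: gained ['K142Q'] -> total ['K142Q']
  At Iota: gained ['H366T', 'I237A', 'L169V'] -> total ['H366T', 'I237A', 'K142Q', 'L169V']
  At Lambda: gained ['S618I', 'W671R'] -> total ['H366T', 'I237A', 'K142Q', 'L169V', 'S618I', 'W671R']
Mutations(Lambda) = ['H366T', 'I237A', 'K142Q', 'L169V', 'S618I', 'W671R']
Intersection: ['F495I', 'I934L', 'K142Q', 'T756K'] ∩ ['H366T', 'I237A', 'K142Q', 'L169V', 'S618I', 'W671R'] = ['K142Q']

Answer: K142Q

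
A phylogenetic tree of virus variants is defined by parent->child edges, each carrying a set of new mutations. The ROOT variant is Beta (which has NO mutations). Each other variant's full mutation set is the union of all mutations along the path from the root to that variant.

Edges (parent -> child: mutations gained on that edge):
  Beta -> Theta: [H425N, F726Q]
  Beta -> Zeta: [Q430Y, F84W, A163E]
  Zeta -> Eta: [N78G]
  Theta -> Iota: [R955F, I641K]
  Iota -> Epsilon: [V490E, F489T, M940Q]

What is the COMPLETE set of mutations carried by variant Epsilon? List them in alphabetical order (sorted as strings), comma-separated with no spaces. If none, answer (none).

Answer: F489T,F726Q,H425N,I641K,M940Q,R955F,V490E

Derivation:
At Beta: gained [] -> total []
At Theta: gained ['H425N', 'F726Q'] -> total ['F726Q', 'H425N']
At Iota: gained ['R955F', 'I641K'] -> total ['F726Q', 'H425N', 'I641K', 'R955F']
At Epsilon: gained ['V490E', 'F489T', 'M940Q'] -> total ['F489T', 'F726Q', 'H425N', 'I641K', 'M940Q', 'R955F', 'V490E']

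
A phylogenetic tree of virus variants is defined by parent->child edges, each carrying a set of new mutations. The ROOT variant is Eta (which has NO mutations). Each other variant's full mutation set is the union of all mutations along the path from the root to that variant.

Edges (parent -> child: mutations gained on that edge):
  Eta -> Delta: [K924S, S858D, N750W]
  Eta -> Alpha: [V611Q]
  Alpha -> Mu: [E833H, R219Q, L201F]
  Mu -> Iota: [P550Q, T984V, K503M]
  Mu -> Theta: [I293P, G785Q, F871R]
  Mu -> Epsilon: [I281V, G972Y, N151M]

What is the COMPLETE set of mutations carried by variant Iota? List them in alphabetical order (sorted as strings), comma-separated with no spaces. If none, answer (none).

At Eta: gained [] -> total []
At Alpha: gained ['V611Q'] -> total ['V611Q']
At Mu: gained ['E833H', 'R219Q', 'L201F'] -> total ['E833H', 'L201F', 'R219Q', 'V611Q']
At Iota: gained ['P550Q', 'T984V', 'K503M'] -> total ['E833H', 'K503M', 'L201F', 'P550Q', 'R219Q', 'T984V', 'V611Q']

Answer: E833H,K503M,L201F,P550Q,R219Q,T984V,V611Q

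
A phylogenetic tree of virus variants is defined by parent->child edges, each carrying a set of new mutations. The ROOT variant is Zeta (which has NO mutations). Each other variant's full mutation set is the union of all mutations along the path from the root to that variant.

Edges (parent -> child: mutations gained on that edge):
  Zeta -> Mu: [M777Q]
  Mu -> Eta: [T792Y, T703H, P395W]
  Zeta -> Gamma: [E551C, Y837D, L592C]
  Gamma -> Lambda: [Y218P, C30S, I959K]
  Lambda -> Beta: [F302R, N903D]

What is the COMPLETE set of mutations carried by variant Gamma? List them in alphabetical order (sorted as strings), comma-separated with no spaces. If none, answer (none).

Answer: E551C,L592C,Y837D

Derivation:
At Zeta: gained [] -> total []
At Gamma: gained ['E551C', 'Y837D', 'L592C'] -> total ['E551C', 'L592C', 'Y837D']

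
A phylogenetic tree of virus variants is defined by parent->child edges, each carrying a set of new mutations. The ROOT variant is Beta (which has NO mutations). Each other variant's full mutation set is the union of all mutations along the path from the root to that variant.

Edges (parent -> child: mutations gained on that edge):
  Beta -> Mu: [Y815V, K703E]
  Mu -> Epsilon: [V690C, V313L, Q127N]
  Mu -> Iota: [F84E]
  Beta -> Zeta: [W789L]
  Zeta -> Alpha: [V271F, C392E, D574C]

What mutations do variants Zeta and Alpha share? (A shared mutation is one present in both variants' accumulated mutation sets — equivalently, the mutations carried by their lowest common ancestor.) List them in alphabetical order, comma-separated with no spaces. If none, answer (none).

Answer: W789L

Derivation:
Accumulating mutations along path to Zeta:
  At Beta: gained [] -> total []
  At Zeta: gained ['W789L'] -> total ['W789L']
Mutations(Zeta) = ['W789L']
Accumulating mutations along path to Alpha:
  At Beta: gained [] -> total []
  At Zeta: gained ['W789L'] -> total ['W789L']
  At Alpha: gained ['V271F', 'C392E', 'D574C'] -> total ['C392E', 'D574C', 'V271F', 'W789L']
Mutations(Alpha) = ['C392E', 'D574C', 'V271F', 'W789L']
Intersection: ['W789L'] ∩ ['C392E', 'D574C', 'V271F', 'W789L'] = ['W789L']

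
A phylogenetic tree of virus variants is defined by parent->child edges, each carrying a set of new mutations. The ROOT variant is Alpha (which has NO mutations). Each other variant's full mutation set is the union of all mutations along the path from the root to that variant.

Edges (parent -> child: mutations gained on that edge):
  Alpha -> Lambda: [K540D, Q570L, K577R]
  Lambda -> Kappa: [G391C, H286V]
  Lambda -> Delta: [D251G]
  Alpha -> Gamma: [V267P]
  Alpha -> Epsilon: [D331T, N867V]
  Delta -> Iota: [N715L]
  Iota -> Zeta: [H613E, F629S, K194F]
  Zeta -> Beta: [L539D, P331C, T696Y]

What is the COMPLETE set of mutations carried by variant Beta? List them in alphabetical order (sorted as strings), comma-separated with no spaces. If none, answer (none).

Answer: D251G,F629S,H613E,K194F,K540D,K577R,L539D,N715L,P331C,Q570L,T696Y

Derivation:
At Alpha: gained [] -> total []
At Lambda: gained ['K540D', 'Q570L', 'K577R'] -> total ['K540D', 'K577R', 'Q570L']
At Delta: gained ['D251G'] -> total ['D251G', 'K540D', 'K577R', 'Q570L']
At Iota: gained ['N715L'] -> total ['D251G', 'K540D', 'K577R', 'N715L', 'Q570L']
At Zeta: gained ['H613E', 'F629S', 'K194F'] -> total ['D251G', 'F629S', 'H613E', 'K194F', 'K540D', 'K577R', 'N715L', 'Q570L']
At Beta: gained ['L539D', 'P331C', 'T696Y'] -> total ['D251G', 'F629S', 'H613E', 'K194F', 'K540D', 'K577R', 'L539D', 'N715L', 'P331C', 'Q570L', 'T696Y']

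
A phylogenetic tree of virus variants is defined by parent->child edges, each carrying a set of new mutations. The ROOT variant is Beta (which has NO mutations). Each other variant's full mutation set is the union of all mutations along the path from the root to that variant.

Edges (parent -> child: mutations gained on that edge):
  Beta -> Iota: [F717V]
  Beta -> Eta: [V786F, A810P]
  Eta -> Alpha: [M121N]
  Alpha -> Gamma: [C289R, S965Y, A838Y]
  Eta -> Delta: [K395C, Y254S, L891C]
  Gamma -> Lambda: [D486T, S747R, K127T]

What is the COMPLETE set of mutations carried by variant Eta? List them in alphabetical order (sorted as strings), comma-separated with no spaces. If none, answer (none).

At Beta: gained [] -> total []
At Eta: gained ['V786F', 'A810P'] -> total ['A810P', 'V786F']

Answer: A810P,V786F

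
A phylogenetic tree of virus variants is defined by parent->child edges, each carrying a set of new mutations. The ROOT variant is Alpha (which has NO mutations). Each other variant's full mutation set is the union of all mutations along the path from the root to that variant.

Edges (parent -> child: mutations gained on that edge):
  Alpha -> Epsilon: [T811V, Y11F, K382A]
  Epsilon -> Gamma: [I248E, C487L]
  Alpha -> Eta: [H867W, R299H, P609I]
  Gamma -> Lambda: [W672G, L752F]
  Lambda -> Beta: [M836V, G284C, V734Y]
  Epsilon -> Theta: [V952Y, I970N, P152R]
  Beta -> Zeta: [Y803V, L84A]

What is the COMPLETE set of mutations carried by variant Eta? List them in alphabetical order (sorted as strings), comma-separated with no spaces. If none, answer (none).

Answer: H867W,P609I,R299H

Derivation:
At Alpha: gained [] -> total []
At Eta: gained ['H867W', 'R299H', 'P609I'] -> total ['H867W', 'P609I', 'R299H']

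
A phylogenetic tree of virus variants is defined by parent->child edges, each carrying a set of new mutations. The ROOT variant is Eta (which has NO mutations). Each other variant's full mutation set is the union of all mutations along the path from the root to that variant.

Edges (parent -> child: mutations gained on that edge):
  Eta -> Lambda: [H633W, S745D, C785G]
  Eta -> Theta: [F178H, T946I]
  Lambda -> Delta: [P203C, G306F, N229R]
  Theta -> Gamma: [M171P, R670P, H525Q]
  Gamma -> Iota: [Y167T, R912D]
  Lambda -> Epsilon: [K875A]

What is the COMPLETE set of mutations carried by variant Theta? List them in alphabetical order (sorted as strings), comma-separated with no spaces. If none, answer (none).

At Eta: gained [] -> total []
At Theta: gained ['F178H', 'T946I'] -> total ['F178H', 'T946I']

Answer: F178H,T946I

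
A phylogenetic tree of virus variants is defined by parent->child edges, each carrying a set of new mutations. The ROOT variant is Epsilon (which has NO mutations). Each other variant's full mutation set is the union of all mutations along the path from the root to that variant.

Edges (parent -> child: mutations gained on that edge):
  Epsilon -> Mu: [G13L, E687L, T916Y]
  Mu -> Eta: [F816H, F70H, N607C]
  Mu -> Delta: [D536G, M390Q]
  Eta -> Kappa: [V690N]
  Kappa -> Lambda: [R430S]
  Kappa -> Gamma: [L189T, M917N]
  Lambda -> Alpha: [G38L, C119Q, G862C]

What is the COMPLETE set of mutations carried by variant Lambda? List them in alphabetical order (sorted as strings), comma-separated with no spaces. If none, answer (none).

Answer: E687L,F70H,F816H,G13L,N607C,R430S,T916Y,V690N

Derivation:
At Epsilon: gained [] -> total []
At Mu: gained ['G13L', 'E687L', 'T916Y'] -> total ['E687L', 'G13L', 'T916Y']
At Eta: gained ['F816H', 'F70H', 'N607C'] -> total ['E687L', 'F70H', 'F816H', 'G13L', 'N607C', 'T916Y']
At Kappa: gained ['V690N'] -> total ['E687L', 'F70H', 'F816H', 'G13L', 'N607C', 'T916Y', 'V690N']
At Lambda: gained ['R430S'] -> total ['E687L', 'F70H', 'F816H', 'G13L', 'N607C', 'R430S', 'T916Y', 'V690N']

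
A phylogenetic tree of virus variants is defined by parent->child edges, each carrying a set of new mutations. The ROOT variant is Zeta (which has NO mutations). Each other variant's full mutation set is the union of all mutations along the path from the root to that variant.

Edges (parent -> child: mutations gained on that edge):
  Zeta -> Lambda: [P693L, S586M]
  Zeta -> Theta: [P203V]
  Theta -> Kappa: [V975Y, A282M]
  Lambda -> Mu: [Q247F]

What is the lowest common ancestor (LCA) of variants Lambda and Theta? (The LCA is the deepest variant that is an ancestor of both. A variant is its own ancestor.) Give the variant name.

Answer: Zeta

Derivation:
Path from root to Lambda: Zeta -> Lambda
  ancestors of Lambda: {Zeta, Lambda}
Path from root to Theta: Zeta -> Theta
  ancestors of Theta: {Zeta, Theta}
Common ancestors: {Zeta}
Walk up from Theta: Theta (not in ancestors of Lambda), Zeta (in ancestors of Lambda)
Deepest common ancestor (LCA) = Zeta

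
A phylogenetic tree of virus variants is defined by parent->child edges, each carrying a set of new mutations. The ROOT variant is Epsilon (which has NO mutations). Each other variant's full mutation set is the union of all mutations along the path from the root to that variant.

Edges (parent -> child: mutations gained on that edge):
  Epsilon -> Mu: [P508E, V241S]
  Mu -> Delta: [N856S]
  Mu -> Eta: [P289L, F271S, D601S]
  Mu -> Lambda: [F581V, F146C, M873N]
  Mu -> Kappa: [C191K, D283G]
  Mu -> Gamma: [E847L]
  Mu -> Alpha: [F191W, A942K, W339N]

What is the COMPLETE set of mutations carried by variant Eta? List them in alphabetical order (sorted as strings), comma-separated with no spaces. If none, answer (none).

At Epsilon: gained [] -> total []
At Mu: gained ['P508E', 'V241S'] -> total ['P508E', 'V241S']
At Eta: gained ['P289L', 'F271S', 'D601S'] -> total ['D601S', 'F271S', 'P289L', 'P508E', 'V241S']

Answer: D601S,F271S,P289L,P508E,V241S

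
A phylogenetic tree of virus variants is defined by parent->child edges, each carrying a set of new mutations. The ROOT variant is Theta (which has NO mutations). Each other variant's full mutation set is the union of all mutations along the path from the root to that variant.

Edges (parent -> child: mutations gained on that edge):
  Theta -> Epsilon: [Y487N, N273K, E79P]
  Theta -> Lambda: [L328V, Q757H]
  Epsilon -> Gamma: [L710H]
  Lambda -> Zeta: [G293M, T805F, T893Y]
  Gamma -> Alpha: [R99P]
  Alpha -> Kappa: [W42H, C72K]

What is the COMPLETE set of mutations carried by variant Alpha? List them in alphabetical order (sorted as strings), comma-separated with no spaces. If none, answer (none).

At Theta: gained [] -> total []
At Epsilon: gained ['Y487N', 'N273K', 'E79P'] -> total ['E79P', 'N273K', 'Y487N']
At Gamma: gained ['L710H'] -> total ['E79P', 'L710H', 'N273K', 'Y487N']
At Alpha: gained ['R99P'] -> total ['E79P', 'L710H', 'N273K', 'R99P', 'Y487N']

Answer: E79P,L710H,N273K,R99P,Y487N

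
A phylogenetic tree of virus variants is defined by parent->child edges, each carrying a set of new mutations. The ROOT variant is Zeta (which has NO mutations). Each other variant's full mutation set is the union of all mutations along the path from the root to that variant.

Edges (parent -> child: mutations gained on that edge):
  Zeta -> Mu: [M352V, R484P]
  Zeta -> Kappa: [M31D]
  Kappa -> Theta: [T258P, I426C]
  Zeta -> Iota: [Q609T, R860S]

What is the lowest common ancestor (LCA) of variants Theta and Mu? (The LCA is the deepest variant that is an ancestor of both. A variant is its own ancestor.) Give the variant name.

Path from root to Theta: Zeta -> Kappa -> Theta
  ancestors of Theta: {Zeta, Kappa, Theta}
Path from root to Mu: Zeta -> Mu
  ancestors of Mu: {Zeta, Mu}
Common ancestors: {Zeta}
Walk up from Mu: Mu (not in ancestors of Theta), Zeta (in ancestors of Theta)
Deepest common ancestor (LCA) = Zeta

Answer: Zeta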